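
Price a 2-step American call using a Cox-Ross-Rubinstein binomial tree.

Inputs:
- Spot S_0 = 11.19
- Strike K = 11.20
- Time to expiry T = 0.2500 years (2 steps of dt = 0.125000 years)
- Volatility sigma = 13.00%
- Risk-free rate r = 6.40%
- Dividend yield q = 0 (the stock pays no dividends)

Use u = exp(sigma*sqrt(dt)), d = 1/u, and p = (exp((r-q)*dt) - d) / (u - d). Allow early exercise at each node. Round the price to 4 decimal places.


Answer: Price = V(0,0) = 0.3483

Derivation:
dt = T/N = 0.125000
u = exp(sigma*sqrt(dt)) = 1.047035; d = 1/u = 0.955078
p = (exp((r-q)*dt) - d) / (u - d) = 0.575858
Discount per step: exp(-r*dt) = 0.992032
Stock lattice S(k, i) with i counting down-moves:
  k=0: S(0,0) = 11.1900
  k=1: S(1,0) = 11.7163; S(1,1) = 10.6873
  k=2: S(2,0) = 12.2674; S(2,1) = 11.1900; S(2,2) = 10.2072
Terminal payoffs V(N, i) = max(S_T - K, 0):
  V(2,0) = 1.067389; V(2,1) = 0.000000; V(2,2) = 0.000000
Backward induction: V(k, i) = exp(-r*dt) * [p * V(k+1, i) + (1-p) * V(k+1, i+1)]; then take max(V_cont, immediate exercise) for American.
  V(1,0) = exp(-r*dt) * [p*1.067389 + (1-p)*0.000000] = 0.609767; exercise = 0.516317; V(1,0) = max -> 0.609767
  V(1,1) = exp(-r*dt) * [p*0.000000 + (1-p)*0.000000] = 0.000000; exercise = 0.000000; V(1,1) = max -> 0.000000
  V(0,0) = exp(-r*dt) * [p*0.609767 + (1-p)*0.000000] = 0.348341; exercise = 0.000000; V(0,0) = max -> 0.348341


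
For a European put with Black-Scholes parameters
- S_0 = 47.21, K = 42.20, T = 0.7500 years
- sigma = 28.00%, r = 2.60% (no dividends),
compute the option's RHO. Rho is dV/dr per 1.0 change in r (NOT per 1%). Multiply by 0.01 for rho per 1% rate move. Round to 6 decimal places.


d1 = 0.6643054614; d2 = 0.4218183483
phi(d1) = 0.3199503645; exp(-qT) = 1.0000000000; exp(-rT) = 0.9806888952
N(-d2) = 0.3365788060
Rho = -K*T*exp(-rT)*N(-d2) = -42.2000 * 0.7500 * 0.9806888952 * 0.3365788060 = -10.447003

Answer: Rho = -10.447003


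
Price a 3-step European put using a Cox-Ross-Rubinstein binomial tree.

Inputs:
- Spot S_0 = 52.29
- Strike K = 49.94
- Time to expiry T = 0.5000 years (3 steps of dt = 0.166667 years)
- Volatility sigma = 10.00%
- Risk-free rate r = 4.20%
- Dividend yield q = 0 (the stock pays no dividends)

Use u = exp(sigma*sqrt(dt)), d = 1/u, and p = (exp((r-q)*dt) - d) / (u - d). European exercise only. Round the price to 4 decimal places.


Answer: Price = V(0,0) = 0.2749

Derivation:
dt = T/N = 0.166667
u = exp(sigma*sqrt(dt)) = 1.041670; d = 1/u = 0.959997
p = (exp((r-q)*dt) - d) / (u - d) = 0.575804
Discount per step: exp(-r*dt) = 0.993024
Stock lattice S(k, i) with i counting down-moves:
  k=0: S(0,0) = 52.2900
  k=1: S(1,0) = 54.4689; S(1,1) = 50.1983
  k=2: S(2,0) = 56.7386; S(2,1) = 52.2900; S(2,2) = 48.1902
  k=3: S(3,0) = 59.1029; S(3,1) = 54.4689; S(3,2) = 50.1983; S(3,3) = 46.2625
Terminal payoffs V(N, i) = max(K - S_T, 0):
  V(3,0) = 0.000000; V(3,1) = 0.000000; V(3,2) = 0.000000; V(3,3) = 3.677548
Backward induction: V(k, i) = exp(-r*dt) * [p * V(k+1, i) + (1-p) * V(k+1, i+1)].
  V(2,0) = exp(-r*dt) * [p*0.000000 + (1-p)*0.000000] = 0.000000
  V(2,1) = exp(-r*dt) * [p*0.000000 + (1-p)*0.000000] = 0.000000
  V(2,2) = exp(-r*dt) * [p*0.000000 + (1-p)*3.677548] = 1.549118
  V(1,0) = exp(-r*dt) * [p*0.000000 + (1-p)*0.000000] = 0.000000
  V(1,1) = exp(-r*dt) * [p*0.000000 + (1-p)*1.549118] = 0.652546
  V(0,0) = exp(-r*dt) * [p*0.000000 + (1-p)*0.652546] = 0.274876


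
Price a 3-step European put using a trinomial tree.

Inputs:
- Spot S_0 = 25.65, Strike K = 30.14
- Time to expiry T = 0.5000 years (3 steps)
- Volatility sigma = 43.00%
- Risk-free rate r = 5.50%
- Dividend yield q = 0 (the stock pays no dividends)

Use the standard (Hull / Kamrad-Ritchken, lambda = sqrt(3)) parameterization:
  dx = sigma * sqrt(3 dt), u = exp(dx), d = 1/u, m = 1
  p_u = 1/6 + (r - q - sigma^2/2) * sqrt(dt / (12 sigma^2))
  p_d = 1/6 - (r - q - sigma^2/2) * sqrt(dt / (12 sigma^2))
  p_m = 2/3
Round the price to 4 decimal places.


Answer: Price = V(0,0) = 5.6042

Derivation:
dt = T/N = 0.166667; dx = sigma*sqrt(3*dt) = 0.304056
u = exp(dx) = 1.355345; d = 1/u = 0.737820
p_u = 0.156403, p_m = 0.666667, p_d = 0.176931
Discount per step: exp(-r*dt) = 0.990875
Stock lattice S(k, j) with j the centered position index:
  k=0: S(0,+0) = 25.6500
  k=1: S(1,-1) = 18.9251; S(1,+0) = 25.6500; S(1,+1) = 34.7646
  k=2: S(2,-2) = 13.9633; S(2,-1) = 18.9251; S(2,+0) = 25.6500; S(2,+1) = 34.7646; S(2,+2) = 47.1180
  k=3: S(3,-3) = 10.3024; S(3,-2) = 13.9633; S(3,-1) = 18.9251; S(3,+0) = 25.6500; S(3,+1) = 34.7646; S(3,+2) = 47.1180; S(3,+3) = 63.8612
Terminal payoffs V(N, j) = max(K - S_T, 0):
  V(3,-3) = 19.837611; V(3,-2) = 16.176710; V(3,-1) = 11.214927; V(3,+0) = 4.490000; V(3,+1) = 0.000000; V(3,+2) = 0.000000; V(3,+3) = 0.000000
Backward induction: V(k, j) = exp(-r*dt) * [p_u * V(k+1, j+1) + p_m * V(k+1, j) + p_d * V(k+1, j-1)]
  V(2,-2) = exp(-r*dt) * [p_u*11.214927 + p_m*16.176710 + p_d*19.837611] = 15.901962
  V(2,-1) = exp(-r*dt) * [p_u*4.490000 + p_m*11.214927 + p_d*16.176710] = 10.940275
  V(2,+0) = exp(-r*dt) * [p_u*0.000000 + p_m*4.490000 + p_d*11.214927] = 4.932178
  V(2,+1) = exp(-r*dt) * [p_u*0.000000 + p_m*0.000000 + p_d*4.490000] = 0.787170
  V(2,+2) = exp(-r*dt) * [p_u*0.000000 + p_m*0.000000 + p_d*0.000000] = 0.000000
  V(1,-1) = exp(-r*dt) * [p_u*4.932178 + p_m*10.940275 + p_d*15.901962] = 10.779204
  V(1,+0) = exp(-r*dt) * [p_u*0.787170 + p_m*4.932178 + p_d*10.940275] = 5.298115
  V(1,+1) = exp(-r*dt) * [p_u*0.000000 + p_m*0.787170 + p_d*4.932178] = 1.384682
  V(0,+0) = exp(-r*dt) * [p_u*1.384682 + p_m*5.298115 + p_d*10.779204] = 5.604209


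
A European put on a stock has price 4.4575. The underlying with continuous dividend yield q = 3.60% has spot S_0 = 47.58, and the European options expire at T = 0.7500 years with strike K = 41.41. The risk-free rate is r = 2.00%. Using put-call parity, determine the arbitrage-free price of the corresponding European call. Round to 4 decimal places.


Put-call parity: C - P = S_0 * exp(-qT) - K * exp(-rT).
S_0 * exp(-qT) = 47.5800 * 0.97336124 = 46.31252787
K * exp(-rT) = 41.4100 * 0.98511194 = 40.79348542
C = P + S*exp(-qT) - K*exp(-rT)
C = 4.4575 + 46.31252787 - 40.79348542 = 9.9765

Answer: Call price = 9.9765


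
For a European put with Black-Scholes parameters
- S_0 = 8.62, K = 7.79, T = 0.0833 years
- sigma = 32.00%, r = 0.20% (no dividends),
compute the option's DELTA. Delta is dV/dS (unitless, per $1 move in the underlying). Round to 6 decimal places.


Answer: Delta = -0.126270

Derivation:
d1 = 1.1442027909; d2 = 1.0518452249
phi(d1) = 0.2073103058; exp(-qT) = 1.0000000000; exp(-rT) = 0.9998334139
N(-d1) = 0.1262697730
Delta = -exp(-qT) * N(-d1) = -1.0000000000 * 0.1262697730 = -0.126270


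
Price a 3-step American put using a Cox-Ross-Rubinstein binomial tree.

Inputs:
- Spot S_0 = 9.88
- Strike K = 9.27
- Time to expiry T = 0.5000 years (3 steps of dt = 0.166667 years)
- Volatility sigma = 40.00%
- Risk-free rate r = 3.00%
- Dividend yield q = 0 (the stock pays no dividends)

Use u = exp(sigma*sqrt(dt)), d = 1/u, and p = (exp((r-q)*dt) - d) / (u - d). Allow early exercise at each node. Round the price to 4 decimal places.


dt = T/N = 0.166667
u = exp(sigma*sqrt(dt)) = 1.177389; d = 1/u = 0.849337
p = (exp((r-q)*dt) - d) / (u - d) = 0.474545
Discount per step: exp(-r*dt) = 0.995012
Stock lattice S(k, i) with i counting down-moves:
  k=0: S(0,0) = 9.8800
  k=1: S(1,0) = 11.6326; S(1,1) = 8.3914
  k=2: S(2,0) = 13.6961; S(2,1) = 9.8800; S(2,2) = 7.1272
  k=3: S(3,0) = 16.1256; S(3,1) = 11.6326; S(3,2) = 8.3914; S(3,3) = 6.0534
Terminal payoffs V(N, i) = max(K - S_T, 0):
  V(3,0) = 0.000000; V(3,1) = 0.000000; V(3,2) = 0.878551; V(3,3) = 3.216634
Backward induction: V(k, i) = exp(-r*dt) * [p * V(k+1, i) + (1-p) * V(k+1, i+1)]; then take max(V_cont, immediate exercise) for American.
  V(2,0) = exp(-r*dt) * [p*0.000000 + (1-p)*0.000000] = 0.000000; exercise = 0.000000; V(2,0) = max -> 0.000000
  V(2,1) = exp(-r*dt) * [p*0.000000 + (1-p)*0.878551] = 0.459336; exercise = 0.000000; V(2,1) = max -> 0.459336
  V(2,2) = exp(-r*dt) * [p*0.878551 + (1-p)*3.216634] = 2.096598; exercise = 2.142833; V(2,2) = max -> 2.142833
  V(1,0) = exp(-r*dt) * [p*0.000000 + (1-p)*0.459336] = 0.240157; exercise = 0.000000; V(1,0) = max -> 0.240157
  V(1,1) = exp(-r*dt) * [p*0.459336 + (1-p)*2.142833] = 1.337234; exercise = 0.878551; V(1,1) = max -> 1.337234
  V(0,0) = exp(-r*dt) * [p*0.240157 + (1-p)*1.337234] = 0.812548; exercise = 0.000000; V(0,0) = max -> 0.812548

Answer: Price = V(0,0) = 0.8125


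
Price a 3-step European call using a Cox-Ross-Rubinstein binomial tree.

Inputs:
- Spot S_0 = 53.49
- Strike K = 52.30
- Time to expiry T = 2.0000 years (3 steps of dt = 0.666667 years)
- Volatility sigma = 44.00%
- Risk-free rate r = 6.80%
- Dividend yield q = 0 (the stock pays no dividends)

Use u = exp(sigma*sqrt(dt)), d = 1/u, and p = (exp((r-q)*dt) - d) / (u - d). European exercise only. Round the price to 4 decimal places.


Answer: Price = V(0,0) = 17.2958

Derivation:
dt = T/N = 0.666667
u = exp(sigma*sqrt(dt)) = 1.432267; d = 1/u = 0.698194
p = (exp((r-q)*dt) - d) / (u - d) = 0.474316
Discount per step: exp(-r*dt) = 0.955679
Stock lattice S(k, i) with i counting down-moves:
  k=0: S(0,0) = 53.4900
  k=1: S(1,0) = 76.6120; S(1,1) = 37.3464
  k=2: S(2,0) = 109.7288; S(2,1) = 53.4900; S(2,2) = 26.0750
  k=3: S(3,0) = 157.1609; S(3,1) = 76.6120; S(3,2) = 37.3464; S(3,3) = 18.2054
Terminal payoffs V(N, i) = max(S_T - K, 0):
  V(3,0) = 104.860914; V(3,1) = 24.311961; V(3,2) = 0.000000; V(3,3) = 0.000000
Backward induction: V(k, i) = exp(-r*dt) * [p * V(k+1, i) + (1-p) * V(k+1, i+1)].
  V(2,0) = exp(-r*dt) * [p*104.860914 + (1-p)*24.311961] = 59.746778
  V(2,1) = exp(-r*dt) * [p*24.311961 + (1-p)*0.000000] = 11.020464
  V(2,2) = exp(-r*dt) * [p*0.000000 + (1-p)*0.000000] = 0.000000
  V(1,0) = exp(-r*dt) * [p*59.746778 + (1-p)*11.020464] = 32.619367
  V(1,1) = exp(-r*dt) * [p*11.020464 + (1-p)*0.000000] = 4.995509
  V(0,0) = exp(-r*dt) * [p*32.619367 + (1-p)*4.995509] = 17.295829


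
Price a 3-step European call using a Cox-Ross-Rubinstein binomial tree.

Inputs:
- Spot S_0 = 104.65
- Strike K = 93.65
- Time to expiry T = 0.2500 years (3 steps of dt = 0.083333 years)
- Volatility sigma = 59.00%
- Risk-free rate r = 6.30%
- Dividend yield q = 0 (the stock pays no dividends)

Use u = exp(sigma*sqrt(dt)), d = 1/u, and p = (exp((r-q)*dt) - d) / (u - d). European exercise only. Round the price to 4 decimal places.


Answer: Price = V(0,0) = 19.0041

Derivation:
dt = T/N = 0.083333
u = exp(sigma*sqrt(dt)) = 1.185682; d = 1/u = 0.843396
p = (exp((r-q)*dt) - d) / (u - d) = 0.472901
Discount per step: exp(-r*dt) = 0.994764
Stock lattice S(k, i) with i counting down-moves:
  k=0: S(0,0) = 104.6500
  k=1: S(1,0) = 124.0816; S(1,1) = 88.2614
  k=2: S(2,0) = 147.1214; S(2,1) = 104.6500; S(2,2) = 74.4394
  k=3: S(3,0) = 174.4392; S(3,1) = 124.0816; S(3,2) = 88.2614; S(3,3) = 62.7819
Terminal payoffs V(N, i) = max(S_T - K, 0):
  V(3,0) = 80.789231; V(3,1) = 30.431645; V(3,2) = 0.000000; V(3,3) = 0.000000
Backward induction: V(k, i) = exp(-r*dt) * [p * V(k+1, i) + (1-p) * V(k+1, i+1)].
  V(2,0) = exp(-r*dt) * [p*80.789231 + (1-p)*30.431645] = 53.961776
  V(2,1) = exp(-r*dt) * [p*30.431645 + (1-p)*0.000000] = 14.315813
  V(2,2) = exp(-r*dt) * [p*0.000000 + (1-p)*0.000000] = 0.000000
  V(1,0) = exp(-r*dt) * [p*53.961776 + (1-p)*14.315813] = 32.891312
  V(1,1) = exp(-r*dt) * [p*14.315813 + (1-p)*0.000000] = 6.734519
  V(0,0) = exp(-r*dt) * [p*32.891312 + (1-p)*6.734519] = 19.004071


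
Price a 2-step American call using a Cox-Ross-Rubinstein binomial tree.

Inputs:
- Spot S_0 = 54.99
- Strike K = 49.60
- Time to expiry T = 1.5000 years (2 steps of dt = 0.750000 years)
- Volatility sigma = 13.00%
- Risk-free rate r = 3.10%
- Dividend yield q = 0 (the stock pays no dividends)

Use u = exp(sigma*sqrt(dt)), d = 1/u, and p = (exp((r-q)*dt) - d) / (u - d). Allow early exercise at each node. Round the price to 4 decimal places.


dt = T/N = 0.750000
u = exp(sigma*sqrt(dt)) = 1.119165; d = 1/u = 0.893523
p = (exp((r-q)*dt) - d) / (u - d) = 0.576130
Discount per step: exp(-r*dt) = 0.977018
Stock lattice S(k, i) with i counting down-moves:
  k=0: S(0,0) = 54.9900
  k=1: S(1,0) = 61.5429; S(1,1) = 49.1348
  k=2: S(2,0) = 68.8767; S(2,1) = 54.9900; S(2,2) = 43.9031
Terminal payoffs V(N, i) = max(S_T - K, 0):
  V(2,0) = 19.276700; V(2,1) = 5.390000; V(2,2) = 0.000000
Backward induction: V(k, i) = exp(-r*dt) * [p * V(k+1, i) + (1-p) * V(k+1, i+1)]; then take max(V_cont, immediate exercise) for American.
  V(1,0) = exp(-r*dt) * [p*19.276700 + (1-p)*5.390000] = 13.082807; exercise = 11.942910; V(1,0) = max -> 13.082807
  V(1,1) = exp(-r*dt) * [p*5.390000 + (1-p)*0.000000] = 3.033975; exercise = 0.000000; V(1,1) = max -> 3.033975
  V(0,0) = exp(-r*dt) * [p*13.082807 + (1-p)*3.033975] = 8.620632; exercise = 5.390000; V(0,0) = max -> 8.620632

Answer: Price = V(0,0) = 8.6206


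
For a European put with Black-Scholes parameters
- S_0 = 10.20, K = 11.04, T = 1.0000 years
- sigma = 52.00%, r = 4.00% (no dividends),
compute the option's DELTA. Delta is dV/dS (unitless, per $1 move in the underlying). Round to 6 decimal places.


d1 = 0.1847359220; d2 = -0.3352640780
phi(d1) = 0.3921926077; exp(-qT) = 1.0000000000; exp(-rT) = 0.9607894392
N(-d1) = 0.4267180847
Delta = -exp(-qT) * N(-d1) = -1.0000000000 * 0.4267180847 = -0.426718

Answer: Delta = -0.426718


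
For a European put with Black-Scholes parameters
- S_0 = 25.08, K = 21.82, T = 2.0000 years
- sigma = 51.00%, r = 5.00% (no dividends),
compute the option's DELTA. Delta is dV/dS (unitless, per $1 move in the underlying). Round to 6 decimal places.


d1 = 0.6923320420; d2 = -0.0289168748
phi(d1) = 0.3139252554; exp(-qT) = 1.0000000000; exp(-rT) = 0.9048374180
N(-d1) = 0.2443644161
Delta = -exp(-qT) * N(-d1) = -1.0000000000 * 0.2443644161 = -0.244364

Answer: Delta = -0.244364


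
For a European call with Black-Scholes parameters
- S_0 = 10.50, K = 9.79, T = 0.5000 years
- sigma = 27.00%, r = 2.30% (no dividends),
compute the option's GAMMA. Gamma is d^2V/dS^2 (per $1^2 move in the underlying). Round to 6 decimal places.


d1 = 0.5224146835; d2 = 0.3314958525
phi(d1) = 0.3480541931; exp(-qT) = 1.0000000000; exp(-rT) = 0.9885658722
Gamma = exp(-qT) * phi(d1) / (S * sigma * sqrt(T)) = 1.0000000000 * 0.3480541931 / (10.5000 * 0.2700 * 0.7071067812) = 0.173624

Answer: Gamma = 0.173624


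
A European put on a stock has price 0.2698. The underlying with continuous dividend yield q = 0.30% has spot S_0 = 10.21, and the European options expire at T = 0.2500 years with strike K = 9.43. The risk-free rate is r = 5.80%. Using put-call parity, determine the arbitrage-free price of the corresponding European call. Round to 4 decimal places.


Put-call parity: C - P = S_0 * exp(-qT) - K * exp(-rT).
S_0 * exp(-qT) = 10.2100 * 0.99925028 = 10.20234537
K * exp(-rT) = 9.4300 * 0.98560462 = 9.29425155
C = P + S*exp(-qT) - K*exp(-rT)
C = 0.2698 + 10.20234537 - 9.29425155 = 1.1779

Answer: Call price = 1.1779


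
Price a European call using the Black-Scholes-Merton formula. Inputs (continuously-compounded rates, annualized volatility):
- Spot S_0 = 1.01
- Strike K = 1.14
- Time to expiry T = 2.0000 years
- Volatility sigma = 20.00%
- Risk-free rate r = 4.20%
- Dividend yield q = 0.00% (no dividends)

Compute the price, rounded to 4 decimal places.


Answer: Price = 0.0976

Derivation:
d1 = (ln(S/K) + (r - q + 0.5*sigma^2) * T) / (sigma * sqrt(T)) = 0.01033107
d2 = d1 - sigma * sqrt(T) = -0.27251164
exp(-rT) = 0.91943126; exp(-qT) = 1.00000000
C = S_0 * exp(-qT) * N(d1) - K * exp(-rT) * N(d2)
N(d1) = 0.50412143; N(d2) = 0.39261432
C = 1.0100 * 1.00000000 * 0.50412143 - 1.1400 * 0.91943126 * 0.39261432 = 0.0976


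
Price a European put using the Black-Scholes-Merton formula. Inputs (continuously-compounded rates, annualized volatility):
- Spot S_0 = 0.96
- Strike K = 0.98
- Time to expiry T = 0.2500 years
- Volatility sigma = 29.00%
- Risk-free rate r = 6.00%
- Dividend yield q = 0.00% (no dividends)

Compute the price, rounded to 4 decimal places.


d1 = (ln(S/K) + (r - q + 0.5*sigma^2) * T) / (sigma * sqrt(T)) = 0.03374630
d2 = d1 - sigma * sqrt(T) = -0.11125370
exp(-rT) = 0.98511194; exp(-qT) = 1.00000000
P = K * exp(-rT) * N(-d2) - S_0 * exp(-qT) * N(-d1)
N(-d1) = 0.48653973; N(-d2) = 0.54429242
P = 0.9800 * 0.98511194 * 0.54429242 - 0.9600 * 1.00000000 * 0.48653973 = 0.0584

Answer: Price = 0.0584


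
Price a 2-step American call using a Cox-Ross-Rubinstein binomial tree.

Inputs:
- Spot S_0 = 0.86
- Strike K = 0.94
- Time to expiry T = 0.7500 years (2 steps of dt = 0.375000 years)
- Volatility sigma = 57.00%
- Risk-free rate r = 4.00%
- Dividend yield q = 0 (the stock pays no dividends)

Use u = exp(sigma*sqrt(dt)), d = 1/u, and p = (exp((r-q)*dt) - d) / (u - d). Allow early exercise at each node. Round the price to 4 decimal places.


dt = T/N = 0.375000
u = exp(sigma*sqrt(dt)) = 1.417723; d = 1/u = 0.705356
p = (exp((r-q)*dt) - d) / (u - d) = 0.434828
Discount per step: exp(-r*dt) = 0.985112
Stock lattice S(k, i) with i counting down-moves:
  k=0: S(0,0) = 0.8600
  k=1: S(1,0) = 1.2192; S(1,1) = 0.6066
  k=2: S(2,0) = 1.7285; S(2,1) = 0.8600; S(2,2) = 0.4279
Terminal payoffs V(N, i) = max(S_T - K, 0):
  V(2,0) = 0.788548; V(2,1) = 0.000000; V(2,2) = 0.000000
Backward induction: V(k, i) = exp(-r*dt) * [p * V(k+1, i) + (1-p) * V(k+1, i+1)]; then take max(V_cont, immediate exercise) for American.
  V(1,0) = exp(-r*dt) * [p*0.788548 + (1-p)*0.000000] = 0.337777; exercise = 0.279242; V(1,0) = max -> 0.337777
  V(1,1) = exp(-r*dt) * [p*0.000000 + (1-p)*0.000000] = 0.000000; exercise = 0.000000; V(1,1) = max -> 0.000000
  V(0,0) = exp(-r*dt) * [p*0.337777 + (1-p)*0.000000] = 0.144688; exercise = 0.000000; V(0,0) = max -> 0.144688

Answer: Price = V(0,0) = 0.1447


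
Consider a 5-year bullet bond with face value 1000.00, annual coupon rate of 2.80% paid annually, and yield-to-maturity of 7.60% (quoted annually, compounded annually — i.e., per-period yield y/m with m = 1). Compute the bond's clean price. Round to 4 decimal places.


Coupon per period c = face * coupon_rate / m = 28.000000
Periods per year m = 1; per-period yield y/m = 0.076000
Number of cashflows N = 5
Cashflows (t years, CF_t, discount factor 1/(1+y/m)^(m*t), PV):
  t = 1.0000: CF_t = 28.000000, DF = 0.929368, PV = 26.022305
  t = 2.0000: CF_t = 28.000000, DF = 0.863725, PV = 24.184298
  t = 3.0000: CF_t = 28.000000, DF = 0.802718, PV = 22.476114
  t = 4.0000: CF_t = 28.000000, DF = 0.746021, PV = 20.888581
  t = 5.0000: CF_t = 1028.000000, DF = 0.693328, PV = 712.741026
Price P = sum_t PV_t = 806.312324

Answer: Price = 806.3123


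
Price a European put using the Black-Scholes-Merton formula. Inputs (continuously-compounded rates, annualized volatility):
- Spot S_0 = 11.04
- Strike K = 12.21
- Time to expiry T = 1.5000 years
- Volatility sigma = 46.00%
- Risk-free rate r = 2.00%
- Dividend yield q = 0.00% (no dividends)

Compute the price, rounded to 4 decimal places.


d1 = (ln(S/K) + (r - q + 0.5*sigma^2) * T) / (sigma * sqrt(T)) = 0.15614566
d2 = d1 - sigma * sqrt(T) = -0.40723698
exp(-rT) = 0.97044553; exp(-qT) = 1.00000000
P = K * exp(-rT) * N(-d2) - S_0 * exp(-qT) * N(-d1)
N(-d1) = 0.43795911; N(-d2) = 0.65808303
P = 12.2100 * 0.97044553 * 0.65808303 - 11.0400 * 1.00000000 * 0.43795911 = 2.9626

Answer: Price = 2.9626


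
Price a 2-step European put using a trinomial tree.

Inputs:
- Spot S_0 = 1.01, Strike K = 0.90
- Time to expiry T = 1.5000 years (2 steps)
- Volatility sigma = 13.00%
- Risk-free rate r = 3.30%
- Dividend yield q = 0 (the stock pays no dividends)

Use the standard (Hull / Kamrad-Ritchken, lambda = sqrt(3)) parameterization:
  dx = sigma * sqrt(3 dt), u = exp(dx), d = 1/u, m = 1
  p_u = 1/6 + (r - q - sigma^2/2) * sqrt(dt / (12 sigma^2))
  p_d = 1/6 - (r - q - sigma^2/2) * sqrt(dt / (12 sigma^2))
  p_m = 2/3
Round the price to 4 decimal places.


dt = T/N = 0.750000; dx = sigma*sqrt(3*dt) = 0.195000
u = exp(dx) = 1.215311; d = 1/u = 0.822835
p_u = 0.213878, p_m = 0.666667, p_d = 0.119455
Discount per step: exp(-r*dt) = 0.975554
Stock lattice S(k, j) with j the centered position index:
  k=0: S(0,+0) = 1.0100
  k=1: S(1,-1) = 0.8311; S(1,+0) = 1.0100; S(1,+1) = 1.2275
  k=2: S(2,-2) = 0.6838; S(2,-1) = 0.8311; S(2,+0) = 1.0100; S(2,+1) = 1.2275; S(2,+2) = 1.4918
Terminal payoffs V(N, j) = max(K - S_T, 0):
  V(2,-2) = 0.216173; V(2,-1) = 0.068937; V(2,+0) = 0.000000; V(2,+1) = 0.000000; V(2,+2) = 0.000000
Backward induction: V(k, j) = exp(-r*dt) * [p_u * V(k+1, j+1) + p_m * V(k+1, j) + p_d * V(k+1, j-1)]
  V(1,-1) = exp(-r*dt) * [p_u*0.000000 + p_m*0.068937 + p_d*0.216173] = 0.070026
  V(1,+0) = exp(-r*dt) * [p_u*0.000000 + p_m*0.000000 + p_d*0.068937] = 0.008034
  V(1,+1) = exp(-r*dt) * [p_u*0.000000 + p_m*0.000000 + p_d*0.000000] = 0.000000
  V(0,+0) = exp(-r*dt) * [p_u*0.000000 + p_m*0.008034 + p_d*0.070026] = 0.013385

Answer: Price = V(0,0) = 0.0134


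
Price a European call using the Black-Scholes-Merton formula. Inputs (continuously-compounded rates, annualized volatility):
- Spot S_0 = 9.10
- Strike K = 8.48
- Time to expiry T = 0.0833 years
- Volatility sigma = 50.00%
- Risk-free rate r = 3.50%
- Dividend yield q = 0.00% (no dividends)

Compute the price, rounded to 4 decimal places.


d1 = (ln(S/K) + (r - q + 0.5*sigma^2) * T) / (sigma * sqrt(T)) = 0.58133685
d2 = d1 - sigma * sqrt(T) = 0.43702816
exp(-rT) = 0.99708875; exp(-qT) = 1.00000000
C = S_0 * exp(-qT) * N(d1) - K * exp(-rT) * N(d2)
N(d1) = 0.71949328; N(d2) = 0.66895454
C = 9.1000 * 1.00000000 * 0.71949328 - 8.4800 * 0.99708875 * 0.66895454 = 0.8912

Answer: Price = 0.8912


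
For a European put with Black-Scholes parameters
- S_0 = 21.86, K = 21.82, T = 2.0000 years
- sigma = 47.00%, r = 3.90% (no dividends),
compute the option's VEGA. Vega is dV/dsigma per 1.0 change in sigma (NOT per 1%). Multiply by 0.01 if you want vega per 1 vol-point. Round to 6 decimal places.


d1 = 0.4524452864; d2 = -0.2122350879
phi(d1) = 0.3601293877; exp(-qT) = 1.0000000000; exp(-rT) = 0.9249644265
Vega = S * exp(-qT) * phi(d1) * sqrt(T) = 21.8600 * 1.0000000000 * 0.3601293877 * 1.4142135624 = 11.133295

Answer: Vega = 11.133295


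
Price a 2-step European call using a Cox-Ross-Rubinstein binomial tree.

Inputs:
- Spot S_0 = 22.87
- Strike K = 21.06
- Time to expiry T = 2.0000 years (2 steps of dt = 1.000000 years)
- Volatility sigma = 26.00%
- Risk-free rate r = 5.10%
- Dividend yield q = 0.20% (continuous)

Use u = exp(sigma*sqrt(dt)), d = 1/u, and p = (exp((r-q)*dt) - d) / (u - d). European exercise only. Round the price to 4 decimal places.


dt = T/N = 1.000000
u = exp(sigma*sqrt(dt)) = 1.296930; d = 1/u = 0.771052
p = (exp((r-q)*dt) - d) / (u - d) = 0.530862
Discount per step: exp(-r*dt) = 0.950279
Stock lattice S(k, i) with i counting down-moves:
  k=0: S(0,0) = 22.8700
  k=1: S(1,0) = 29.6608; S(1,1) = 17.6339
  k=2: S(2,0) = 38.4680; S(2,1) = 22.8700; S(2,2) = 13.5967
Terminal payoffs V(N, i) = max(S_T - K, 0):
  V(2,0) = 17.407972; V(2,1) = 1.810000; V(2,2) = 0.000000
Backward induction: V(k, i) = exp(-r*dt) * [p * V(k+1, i) + (1-p) * V(k+1, i+1)].
  V(1,0) = exp(-r*dt) * [p*17.407972 + (1-p)*1.810000] = 9.588660
  V(1,1) = exp(-r*dt) * [p*1.810000 + (1-p)*0.000000] = 0.913084
  V(0,0) = exp(-r*dt) * [p*9.588660 + (1-p)*0.913084] = 5.244223

Answer: Price = V(0,0) = 5.2442


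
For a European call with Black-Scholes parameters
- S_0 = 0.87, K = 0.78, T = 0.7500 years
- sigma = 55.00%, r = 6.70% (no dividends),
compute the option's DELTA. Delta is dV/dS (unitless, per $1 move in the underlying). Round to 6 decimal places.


d1 = 0.5729136829; d2 = 0.0965997108
phi(d1) = 0.3385601261; exp(-qT) = 1.0000000000; exp(-rT) = 0.9509916469
N(d1) = 0.7166484302
Delta = exp(-qT) * N(d1) = 1.0000000000 * 0.7166484302 = 0.716648

Answer: Delta = 0.716648


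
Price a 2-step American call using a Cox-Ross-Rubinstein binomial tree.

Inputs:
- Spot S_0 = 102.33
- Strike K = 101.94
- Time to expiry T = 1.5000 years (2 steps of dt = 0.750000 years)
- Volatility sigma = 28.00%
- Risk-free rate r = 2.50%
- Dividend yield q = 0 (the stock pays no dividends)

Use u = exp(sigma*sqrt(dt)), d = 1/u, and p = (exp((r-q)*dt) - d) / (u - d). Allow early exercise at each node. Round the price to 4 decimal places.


dt = T/N = 0.750000
u = exp(sigma*sqrt(dt)) = 1.274415; d = 1/u = 0.784674
p = (exp((r-q)*dt) - d) / (u - d) = 0.478320
Discount per step: exp(-r*dt) = 0.981425
Stock lattice S(k, i) with i counting down-moves:
  k=0: S(0,0) = 102.3300
  k=1: S(1,0) = 130.4109; S(1,1) = 80.2957
  k=2: S(2,0) = 166.1975; S(2,1) = 102.3300; S(2,2) = 63.0059
Terminal payoffs V(N, i) = max(S_T - K, 0):
  V(2,0) = 64.257545; V(2,1) = 0.390000; V(2,2) = 0.000000
Backward induction: V(k, i) = exp(-r*dt) * [p * V(k+1, i) + (1-p) * V(k+1, i+1)]; then take max(V_cont, immediate exercise) for American.
  V(1,0) = exp(-r*dt) * [p*64.257545 + (1-p)*0.390000] = 30.364436; exercise = 28.470869; V(1,0) = max -> 30.364436
  V(1,1) = exp(-r*dt) * [p*0.390000 + (1-p)*0.000000] = 0.183080; exercise = 0.000000; V(1,1) = max -> 0.183080
  V(0,0) = exp(-r*dt) * [p*30.364436 + (1-p)*0.183080] = 14.347874; exercise = 0.390000; V(0,0) = max -> 14.347874

Answer: Price = V(0,0) = 14.3479


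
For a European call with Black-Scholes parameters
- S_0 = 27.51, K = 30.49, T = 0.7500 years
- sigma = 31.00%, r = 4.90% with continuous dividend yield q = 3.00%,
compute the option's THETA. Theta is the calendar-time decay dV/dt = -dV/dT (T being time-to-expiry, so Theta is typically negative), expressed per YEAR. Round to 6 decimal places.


d1 = -0.1957838942; d2 = -0.4642517694
phi(d1) = 0.3913690901; exp(-qT) = 0.9777512372; exp(-rT) = 0.9639170845
Theta = -S*exp(-qT)*phi(d1)*sigma/(2*sqrt(T)) - r*K*exp(-rT)*N(d2) + q*S*exp(-qT)*N(d1)
N(d1) = 0.4223896583; N(d2) = 0.3212336873; sqrt(T) = 0.8660254038
Term 1 = -27.5100 * 0.9777512372 * 0.3913690901 * 0.3100 / (2 * 0.8660254038) = -1.8841112971
Term 2 = -0.0490 * 30.4900 * 0.9639170845 * 0.3212336873 = -0.4626091995
Term 3 = 0.0300 * 27.5100 * 0.9777512372 * 0.4223896583 = 0.3408423067
Theta = -1.8841112971 + (-0.4626091995) + (0.3408423067) = -2.005878

Answer: Theta = -2.005878


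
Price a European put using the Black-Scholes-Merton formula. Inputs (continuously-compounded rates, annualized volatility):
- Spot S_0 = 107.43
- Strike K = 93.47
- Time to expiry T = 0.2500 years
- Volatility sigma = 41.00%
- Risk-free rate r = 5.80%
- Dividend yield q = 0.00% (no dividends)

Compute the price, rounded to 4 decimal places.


d1 = (ln(S/K) + (r - q + 0.5*sigma^2) * T) / (sigma * sqrt(T)) = 0.85225094
d2 = d1 - sigma * sqrt(T) = 0.64725094
exp(-rT) = 0.98560462; exp(-qT) = 1.00000000
P = K * exp(-rT) * N(-d2) - S_0 * exp(-qT) * N(-d1)
N(-d1) = 0.19703741; N(-d2) = 0.25873477
P = 93.4700 * 0.98560462 * 0.25873477 - 107.4300 * 1.00000000 * 0.19703741 = 2.6681

Answer: Price = 2.6681


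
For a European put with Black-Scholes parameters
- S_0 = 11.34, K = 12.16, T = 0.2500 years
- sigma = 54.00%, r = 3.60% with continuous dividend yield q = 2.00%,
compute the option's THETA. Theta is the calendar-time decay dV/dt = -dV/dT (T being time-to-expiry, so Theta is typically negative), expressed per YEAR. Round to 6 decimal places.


d1 = -0.1087614009; d2 = -0.3787614009
phi(d1) = 0.3965896919; exp(-qT) = 0.9950124792; exp(-rT) = 0.9910403788
Theta = -S*exp(-qT)*phi(d1)*sigma/(2*sqrt(T)) + r*K*exp(-rT)*N(-d2) - q*S*exp(-qT)*N(-d1)
N(-d1) = 0.5433041301; N(-d2) = 0.6475674735; sqrt(T) = 0.5000000000
Term 1 = -11.3400 * 0.9950124792 * 0.3965896919 * 0.5400 / (2 * 0.5000000000) = -2.4164441606
Term 2 = 0.0360 * 12.1600 * 0.9910403788 * 0.6475674735 = 0.2809392715
Term 3 = -0.0200 * 11.3400 * 0.9950124792 * 0.5433041301 = -0.1226068075
Theta = -2.4164441606 + (0.2809392715) + (-0.1226068075) = -2.258112

Answer: Theta = -2.258112


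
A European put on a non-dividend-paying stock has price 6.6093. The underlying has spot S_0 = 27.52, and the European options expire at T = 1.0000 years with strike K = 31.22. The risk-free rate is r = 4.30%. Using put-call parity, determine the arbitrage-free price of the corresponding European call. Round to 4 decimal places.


Answer: Call price = 4.2233

Derivation:
Put-call parity: C - P = S_0 * exp(-qT) - K * exp(-rT).
S_0 * exp(-qT) = 27.5200 * 1.00000000 = 27.52000000
K * exp(-rT) = 31.2200 * 0.95791139 = 29.90599360
C = P + S*exp(-qT) - K*exp(-rT)
C = 6.6093 + 27.52000000 - 29.90599360 = 4.2233


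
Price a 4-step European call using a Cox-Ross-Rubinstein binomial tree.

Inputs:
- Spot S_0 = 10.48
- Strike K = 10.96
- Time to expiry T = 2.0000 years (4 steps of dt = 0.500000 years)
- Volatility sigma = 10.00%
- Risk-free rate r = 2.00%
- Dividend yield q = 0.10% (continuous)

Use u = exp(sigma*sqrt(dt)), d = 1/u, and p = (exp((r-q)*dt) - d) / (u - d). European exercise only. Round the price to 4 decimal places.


Answer: Price = V(0,0) = 0.5783

Derivation:
dt = T/N = 0.500000
u = exp(sigma*sqrt(dt)) = 1.073271; d = 1/u = 0.931731
p = (exp((r-q)*dt) - d) / (u - d) = 0.549769
Discount per step: exp(-r*dt) = 0.990050
Stock lattice S(k, i) with i counting down-moves:
  k=0: S(0,0) = 10.4800
  k=1: S(1,0) = 11.2479; S(1,1) = 9.7645
  k=2: S(2,0) = 12.0720; S(2,1) = 10.4800; S(2,2) = 9.0979
  k=3: S(3,0) = 12.9565; S(3,1) = 11.2479; S(3,2) = 9.7645; S(3,3) = 8.4768
  k=4: S(4,0) = 13.9059; S(4,1) = 12.0720; S(4,2) = 10.4800; S(4,3) = 9.0979; S(4,4) = 7.8981
Terminal payoffs V(N, i) = max(S_T - K, 0):
  V(4,0) = 2.945875; V(4,1) = 1.112016; V(4,2) = 0.000000; V(4,3) = 0.000000; V(4,4) = 0.000000
Backward induction: V(k, i) = exp(-r*dt) * [p * V(k+1, i) + (1-p) * V(k+1, i+1)].
  V(3,0) = exp(-r*dt) * [p*2.945875 + (1-p)*1.112016] = 2.099118
  V(3,1) = exp(-r*dt) * [p*1.112016 + (1-p)*0.000000] = 0.605268
  V(3,2) = exp(-r*dt) * [p*0.000000 + (1-p)*0.000000] = 0.000000
  V(3,3) = exp(-r*dt) * [p*0.000000 + (1-p)*0.000000] = 0.000000
  V(2,0) = exp(-r*dt) * [p*2.099118 + (1-p)*0.605268] = 1.412346
  V(2,1) = exp(-r*dt) * [p*0.605268 + (1-p)*0.000000] = 0.329447
  V(2,2) = exp(-r*dt) * [p*0.000000 + (1-p)*0.000000] = 0.000000
  V(1,0) = exp(-r*dt) * [p*1.412346 + (1-p)*0.329447] = 0.915589
  V(1,1) = exp(-r*dt) * [p*0.329447 + (1-p)*0.000000] = 0.179317
  V(0,0) = exp(-r*dt) * [p*0.915589 + (1-p)*0.179317] = 0.578285


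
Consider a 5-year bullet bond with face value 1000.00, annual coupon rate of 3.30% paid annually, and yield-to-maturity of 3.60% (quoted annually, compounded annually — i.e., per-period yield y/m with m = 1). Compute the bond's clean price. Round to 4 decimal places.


Answer: Price = 986.4931

Derivation:
Coupon per period c = face * coupon_rate / m = 33.000000
Periods per year m = 1; per-period yield y/m = 0.036000
Number of cashflows N = 5
Cashflows (t years, CF_t, discount factor 1/(1+y/m)^(m*t), PV):
  t = 1.0000: CF_t = 33.000000, DF = 0.965251, PV = 31.853282
  t = 2.0000: CF_t = 33.000000, DF = 0.931709, PV = 30.746411
  t = 3.0000: CF_t = 33.000000, DF = 0.899333, PV = 29.678003
  t = 4.0000: CF_t = 33.000000, DF = 0.868082, PV = 28.646721
  t = 5.0000: CF_t = 1033.000000, DF = 0.837917, PV = 865.568702
Price P = sum_t PV_t = 986.493119


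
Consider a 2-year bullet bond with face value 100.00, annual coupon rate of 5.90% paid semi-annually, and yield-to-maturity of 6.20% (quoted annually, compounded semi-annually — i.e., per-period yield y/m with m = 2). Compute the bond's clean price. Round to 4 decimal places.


Answer: Price = 99.4438

Derivation:
Coupon per period c = face * coupon_rate / m = 2.950000
Periods per year m = 2; per-period yield y/m = 0.031000
Number of cashflows N = 4
Cashflows (t years, CF_t, discount factor 1/(1+y/m)^(m*t), PV):
  t = 0.5000: CF_t = 2.950000, DF = 0.969932, PV = 2.861300
  t = 1.0000: CF_t = 2.950000, DF = 0.940768, PV = 2.775266
  t = 1.5000: CF_t = 2.950000, DF = 0.912481, PV = 2.691820
  t = 2.0000: CF_t = 102.950000, DF = 0.885045, PV = 91.115380
Price P = sum_t PV_t = 99.443766


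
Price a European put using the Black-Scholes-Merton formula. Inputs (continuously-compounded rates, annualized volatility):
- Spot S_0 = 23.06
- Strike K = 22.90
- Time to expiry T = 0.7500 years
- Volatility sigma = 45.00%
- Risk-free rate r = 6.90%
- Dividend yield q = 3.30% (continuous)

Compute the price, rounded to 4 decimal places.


d1 = (ln(S/K) + (r - q + 0.5*sigma^2) * T) / (sigma * sqrt(T)) = 0.28200380
d2 = d1 - sigma * sqrt(T) = -0.10770763
exp(-rT) = 0.94956623; exp(-qT) = 0.97555377
P = K * exp(-rT) * N(-d2) - S_0 * exp(-qT) * N(-d1)
N(-d1) = 0.38897030; N(-d2) = 0.54288619
P = 22.9000 * 0.94956623 * 0.54288619 - 23.0600 * 0.97555377 * 0.38897030 = 3.0547

Answer: Price = 3.0547


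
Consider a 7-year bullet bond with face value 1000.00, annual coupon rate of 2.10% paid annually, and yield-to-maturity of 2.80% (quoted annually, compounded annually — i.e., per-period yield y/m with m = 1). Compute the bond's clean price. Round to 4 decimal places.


Coupon per period c = face * coupon_rate / m = 21.000000
Periods per year m = 1; per-period yield y/m = 0.028000
Number of cashflows N = 7
Cashflows (t years, CF_t, discount factor 1/(1+y/m)^(m*t), PV):
  t = 1.0000: CF_t = 21.000000, DF = 0.972763, PV = 20.428016
  t = 2.0000: CF_t = 21.000000, DF = 0.946267, PV = 19.871610
  t = 3.0000: CF_t = 21.000000, DF = 0.920493, PV = 19.330360
  t = 4.0000: CF_t = 21.000000, DF = 0.895422, PV = 18.803853
  t = 5.0000: CF_t = 21.000000, DF = 0.871033, PV = 18.291685
  t = 6.0000: CF_t = 21.000000, DF = 0.847308, PV = 17.793468
  t = 7.0000: CF_t = 1021.000000, DF = 0.824230, PV = 841.538403
Price P = sum_t PV_t = 956.057395

Answer: Price = 956.0574


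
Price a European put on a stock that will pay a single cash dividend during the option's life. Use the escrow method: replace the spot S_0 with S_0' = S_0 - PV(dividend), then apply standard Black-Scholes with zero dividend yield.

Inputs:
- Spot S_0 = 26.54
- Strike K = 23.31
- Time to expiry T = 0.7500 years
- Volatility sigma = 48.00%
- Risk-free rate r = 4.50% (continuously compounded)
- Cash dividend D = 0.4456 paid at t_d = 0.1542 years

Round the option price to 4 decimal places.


Answer: Price = 2.4660

Derivation:
PV(D) = D * exp(-r * t_d) = 0.4456 * 0.99308502 = 0.44251868
S_0' = S_0 - PV(D) = 26.5400 - 0.44251868 = 26.09748132
d1 = (ln(S_0'/K) + (r + sigma^2/2)*T) / (sigma*sqrt(T)) = 0.56076674
d2 = d1 - sigma*sqrt(T) = 0.14507454
exp(-rT) = 0.96681318
N(-d1) = 0.28747828; N(-d2) = 0.44232601
P = K * exp(-rT) * N(-d2) - S_0' * N(-d1) = 23.3100 * 0.96681318 * 0.44232601 - 26.09748132 * 0.28747828 = 2.4660


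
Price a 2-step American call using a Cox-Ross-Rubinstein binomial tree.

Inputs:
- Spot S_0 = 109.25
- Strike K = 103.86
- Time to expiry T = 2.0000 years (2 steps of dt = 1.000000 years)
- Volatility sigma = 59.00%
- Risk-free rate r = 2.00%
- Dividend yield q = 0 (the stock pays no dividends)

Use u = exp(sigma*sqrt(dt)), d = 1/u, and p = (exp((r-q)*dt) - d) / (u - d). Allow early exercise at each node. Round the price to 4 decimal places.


dt = T/N = 1.000000
u = exp(sigma*sqrt(dt)) = 1.803988; d = 1/u = 0.554327
p = (exp((r-q)*dt) - d) / (u - d) = 0.372800
Discount per step: exp(-r*dt) = 0.980199
Stock lattice S(k, i) with i counting down-moves:
  k=0: S(0,0) = 109.2500
  k=1: S(1,0) = 197.0857; S(1,1) = 60.5603
  k=2: S(2,0) = 355.5404; S(2,1) = 109.2500; S(2,2) = 33.5702
Terminal payoffs V(N, i) = max(S_T - K, 0):
  V(2,0) = 251.680382; V(2,1) = 5.390000; V(2,2) = 0.000000
Backward induction: V(k, i) = exp(-r*dt) * [p * V(k+1, i) + (1-p) * V(k+1, i+1)]; then take max(V_cont, immediate exercise) for American.
  V(1,0) = exp(-r*dt) * [p*251.680382 + (1-p)*5.390000] = 95.282300; exercise = 93.225734; V(1,0) = max -> 95.282300
  V(1,1) = exp(-r*dt) * [p*5.390000 + (1-p)*0.000000] = 1.969605; exercise = 0.000000; V(1,1) = max -> 1.969605
  V(0,0) = exp(-r*dt) * [p*95.282300 + (1-p)*1.969605] = 36.028777; exercise = 5.390000; V(0,0) = max -> 36.028777

Answer: Price = V(0,0) = 36.0288


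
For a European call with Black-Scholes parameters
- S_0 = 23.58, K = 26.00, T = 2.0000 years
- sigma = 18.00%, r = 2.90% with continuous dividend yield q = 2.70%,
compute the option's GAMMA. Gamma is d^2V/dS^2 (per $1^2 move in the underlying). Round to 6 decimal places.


d1 = -0.2407998832; d2 = -0.4953583244
phi(d1) = 0.3875420868; exp(-qT) = 0.9474321065; exp(-rT) = 0.9436499474
Gamma = exp(-qT) * phi(d1) / (S * sigma * sqrt(T)) = 0.9474321065 * 0.3875420868 / (23.5800 * 0.1800 * 1.4142135624) = 0.061170

Answer: Gamma = 0.061170


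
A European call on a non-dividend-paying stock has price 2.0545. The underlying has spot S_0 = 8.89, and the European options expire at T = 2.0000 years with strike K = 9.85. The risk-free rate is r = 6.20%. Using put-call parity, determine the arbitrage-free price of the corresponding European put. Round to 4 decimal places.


Put-call parity: C - P = S_0 * exp(-qT) - K * exp(-rT).
S_0 * exp(-qT) = 8.8900 * 1.00000000 = 8.89000000
K * exp(-rT) = 9.8500 * 0.88337984 = 8.70129143
P = C - S*exp(-qT) + K*exp(-rT)
P = 2.0545 - 8.89000000 + 8.70129143 = 1.8658

Answer: Put price = 1.8658


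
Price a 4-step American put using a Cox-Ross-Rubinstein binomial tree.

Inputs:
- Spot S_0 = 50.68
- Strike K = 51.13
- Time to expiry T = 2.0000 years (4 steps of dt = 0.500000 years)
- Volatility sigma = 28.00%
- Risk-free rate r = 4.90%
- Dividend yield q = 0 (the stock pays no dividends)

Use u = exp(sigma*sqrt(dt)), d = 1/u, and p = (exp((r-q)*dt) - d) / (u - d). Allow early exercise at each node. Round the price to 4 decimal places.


Answer: Price = V(0,0) = 6.0824

Derivation:
dt = T/N = 0.500000
u = exp(sigma*sqrt(dt)) = 1.218950; d = 1/u = 0.820378
p = (exp((r-q)*dt) - d) / (u - d) = 0.512892
Discount per step: exp(-r*dt) = 0.975798
Stock lattice S(k, i) with i counting down-moves:
  k=0: S(0,0) = 50.6800
  k=1: S(1,0) = 61.7764; S(1,1) = 41.5768
  k=2: S(2,0) = 75.3023; S(2,1) = 50.6800; S(2,2) = 34.1087
  k=3: S(3,0) = 91.7898; S(3,1) = 61.7764; S(3,2) = 41.5768; S(3,3) = 27.9820
  k=4: S(4,0) = 111.8872; S(4,1) = 75.3023; S(4,2) = 50.6800; S(4,3) = 34.1087; S(4,4) = 22.9558
Terminal payoffs V(N, i) = max(K - S_T, 0):
  V(4,0) = 0.000000; V(4,1) = 0.000000; V(4,2) = 0.450000; V(4,3) = 17.021332; V(4,4) = 28.174174
Backward induction: V(k, i) = exp(-r*dt) * [p * V(k+1, i) + (1-p) * V(k+1, i+1)]; then take max(V_cont, immediate exercise) for American.
  V(3,0) = exp(-r*dt) * [p*0.000000 + (1-p)*0.000000] = 0.000000; exercise = 0.000000; V(3,0) = max -> 0.000000
  V(3,1) = exp(-r*dt) * [p*0.000000 + (1-p)*0.450000] = 0.213893; exercise = 0.000000; V(3,1) = max -> 0.213893
  V(3,2) = exp(-r*dt) * [p*0.450000 + (1-p)*17.021332] = 8.315772; exercise = 9.553236; V(3,2) = max -> 9.553236
  V(3,3) = exp(-r*dt) * [p*17.021332 + (1-p)*28.174174] = 21.910530; exercise = 23.147994; V(3,3) = max -> 23.147994
  V(2,0) = exp(-r*dt) * [p*0.000000 + (1-p)*0.213893] = 0.101668; exercise = 0.000000; V(2,0) = max -> 0.101668
  V(2,1) = exp(-r*dt) * [p*0.213893 + (1-p)*9.553236] = 4.647880; exercise = 0.450000; V(2,1) = max -> 4.647880
  V(2,2) = exp(-r*dt) * [p*9.553236 + (1-p)*23.147994] = 15.783867; exercise = 17.021332; V(2,2) = max -> 17.021332
  V(1,0) = exp(-r*dt) * [p*0.101668 + (1-p)*4.647880] = 2.260107; exercise = 0.000000; V(1,0) = max -> 2.260107
  V(1,1) = exp(-r*dt) * [p*4.647880 + (1-p)*17.021332] = 10.416723; exercise = 9.553236; V(1,1) = max -> 10.416723
  V(0,0) = exp(-r*dt) * [p*2.260107 + (1-p)*10.416723] = 6.082398; exercise = 0.450000; V(0,0) = max -> 6.082398


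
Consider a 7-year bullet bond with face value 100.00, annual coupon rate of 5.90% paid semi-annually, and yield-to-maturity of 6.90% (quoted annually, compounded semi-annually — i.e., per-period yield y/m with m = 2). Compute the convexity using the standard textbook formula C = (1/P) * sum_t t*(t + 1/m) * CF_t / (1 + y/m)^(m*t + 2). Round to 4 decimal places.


Coupon per period c = face * coupon_rate / m = 2.950000
Periods per year m = 2; per-period yield y/m = 0.034500
Number of cashflows N = 14
Cashflows (t years, CF_t, discount factor 1/(1+y/m)^(m*t), PV):
  t = 0.5000: CF_t = 2.950000, DF = 0.966651, PV = 2.851619
  t = 1.0000: CF_t = 2.950000, DF = 0.934413, PV = 2.756519
  t = 1.5000: CF_t = 2.950000, DF = 0.903251, PV = 2.664591
  t = 2.0000: CF_t = 2.950000, DF = 0.873128, PV = 2.575728
  t = 2.5000: CF_t = 2.950000, DF = 0.844010, PV = 2.489829
  t = 3.0000: CF_t = 2.950000, DF = 0.815863, PV = 2.406795
  t = 3.5000: CF_t = 2.950000, DF = 0.788654, PV = 2.326529
  t = 4.0000: CF_t = 2.950000, DF = 0.762353, PV = 2.248941
  t = 4.5000: CF_t = 2.950000, DF = 0.736929, PV = 2.173940
  t = 5.0000: CF_t = 2.950000, DF = 0.712353, PV = 2.101440
  t = 5.5000: CF_t = 2.950000, DF = 0.688596, PV = 2.031358
  t = 6.0000: CF_t = 2.950000, DF = 0.665632, PV = 1.963614
  t = 6.5000: CF_t = 2.950000, DF = 0.643433, PV = 1.898128
  t = 7.0000: CF_t = 102.950000, DF = 0.621975, PV = 64.032347
Price P = sum_t PV_t = 94.521380
Convexity numerator sum_t t*(t + 1/m) * CF_t / (1+y/m)^(m*t + 2):
  t = 0.5000: term = 1.332295
  t = 1.0000: term = 3.863592
  t = 1.5000: term = 7.469487
  t = 2.0000: term = 12.033973
  t = 2.5000: term = 17.448971
  t = 3.0000: term = 23.613880
  t = 3.5000: term = 30.435161
  t = 4.0000: term = 37.825926
  t = 4.5000: term = 45.705566
  t = 5.0000: term = 53.999380
  t = 5.5000: term = 62.638236
  t = 6.0000: term = 71.558247
  t = 6.5000: term = 80.700456
  t = 7.0000: term = 3141.215519
Convexity = (1/P) * sum = 3589.840689 / 94.521380 = 37.979140

Answer: Convexity = 37.9791
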